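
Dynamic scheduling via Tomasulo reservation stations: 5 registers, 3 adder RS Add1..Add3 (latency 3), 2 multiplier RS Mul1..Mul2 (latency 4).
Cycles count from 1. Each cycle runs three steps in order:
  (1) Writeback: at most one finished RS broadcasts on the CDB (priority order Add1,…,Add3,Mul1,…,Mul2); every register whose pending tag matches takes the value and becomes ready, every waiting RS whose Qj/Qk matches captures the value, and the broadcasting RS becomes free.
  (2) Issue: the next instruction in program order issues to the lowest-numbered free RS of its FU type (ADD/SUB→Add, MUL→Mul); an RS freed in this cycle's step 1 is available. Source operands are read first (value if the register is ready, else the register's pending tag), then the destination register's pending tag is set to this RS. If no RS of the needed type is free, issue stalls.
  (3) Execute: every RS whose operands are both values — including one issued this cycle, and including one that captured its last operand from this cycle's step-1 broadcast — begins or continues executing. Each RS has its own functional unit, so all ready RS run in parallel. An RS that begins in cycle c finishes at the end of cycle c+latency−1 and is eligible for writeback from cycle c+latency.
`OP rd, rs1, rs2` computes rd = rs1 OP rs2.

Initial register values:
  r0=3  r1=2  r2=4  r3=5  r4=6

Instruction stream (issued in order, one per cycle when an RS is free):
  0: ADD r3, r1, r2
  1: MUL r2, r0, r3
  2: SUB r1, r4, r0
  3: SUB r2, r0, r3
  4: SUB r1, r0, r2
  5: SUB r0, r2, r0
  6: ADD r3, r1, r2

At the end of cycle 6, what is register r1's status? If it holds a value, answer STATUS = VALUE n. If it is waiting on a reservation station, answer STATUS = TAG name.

  c1: issue ADD r3<-Add1  regs: r0:3,r1:2,r2:4,r3:Add1,r4:6
  c2: issue MUL r2<-Mul1  regs: r0:3,r1:2,r2:Mul1,r3:Add1,r4:6
  c3: issue SUB r1<-Add2  regs: r0:3,r1:Add2,r2:Mul1,r3:Add1,r4:6
  c4: CDB Add1=6; issue SUB r2<-Add1  regs: r0:3,r1:Add2,r2:Add1,r3:6,r4:6
  c5: issue SUB r1<-Add3  regs: r0:3,r1:Add3,r2:Add1,r3:6,r4:6
  c6: CDB Add2=3; issue SUB r0<-Add2  regs: r0:Add2,r1:Add3,r2:Add1,r3:6,r4:6

STATUS = TAG Add3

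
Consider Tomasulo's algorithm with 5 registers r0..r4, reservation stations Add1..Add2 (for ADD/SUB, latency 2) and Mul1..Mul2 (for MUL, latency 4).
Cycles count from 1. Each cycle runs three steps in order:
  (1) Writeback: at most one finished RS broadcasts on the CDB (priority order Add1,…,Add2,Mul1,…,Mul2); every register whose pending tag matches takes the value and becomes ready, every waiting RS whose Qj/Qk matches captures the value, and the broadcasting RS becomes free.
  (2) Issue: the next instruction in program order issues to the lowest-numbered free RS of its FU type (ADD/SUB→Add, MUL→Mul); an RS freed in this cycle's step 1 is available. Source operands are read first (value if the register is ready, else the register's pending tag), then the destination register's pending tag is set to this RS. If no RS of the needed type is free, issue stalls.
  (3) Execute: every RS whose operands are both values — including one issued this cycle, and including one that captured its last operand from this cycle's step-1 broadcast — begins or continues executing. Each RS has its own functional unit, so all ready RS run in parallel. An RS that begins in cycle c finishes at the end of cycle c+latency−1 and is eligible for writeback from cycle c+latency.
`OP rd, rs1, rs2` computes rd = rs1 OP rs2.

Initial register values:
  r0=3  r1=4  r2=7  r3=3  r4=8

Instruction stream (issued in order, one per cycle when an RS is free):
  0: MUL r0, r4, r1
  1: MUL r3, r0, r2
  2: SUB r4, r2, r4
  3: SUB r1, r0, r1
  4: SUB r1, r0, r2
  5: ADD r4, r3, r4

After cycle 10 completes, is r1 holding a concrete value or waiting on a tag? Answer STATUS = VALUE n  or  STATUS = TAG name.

STATUS = VALUE 25

c1: issue MUL r0<-Mul1 | r0:Mul1,r1:4,r2:7,r3:3,r4:8
c2: issue MUL r3<-Mul2 | r0:Mul1,r1:4,r2:7,r3:Mul2,r4:8
c3: issue SUB r4<-Add1 | r0:Mul1,r1:4,r2:7,r3:Mul2,r4:Add1
c4: issue SUB r1<-Add2 | r0:Mul1,r1:Add2,r2:7,r3:Mul2,r4:Add1
c5: CDB Add1=-1; issue SUB r1<-Add1 | r0:Mul1,r1:Add1,r2:7,r3:Mul2,r4:-1
c6: CDB Mul1=32; stall | r0:32,r1:Add1,r2:7,r3:Mul2,r4:-1
c7: stall | r0:32,r1:Add1,r2:7,r3:Mul2,r4:-1
c8: CDB Add1=25; issue ADD r4<-Add1 | r0:32,r1:25,r2:7,r3:Mul2,r4:Add1
c9: CDB Add2=28 | r0:32,r1:25,r2:7,r3:Mul2,r4:Add1
c10: CDB Mul2=224 | r0:32,r1:25,r2:7,r3:224,r4:Add1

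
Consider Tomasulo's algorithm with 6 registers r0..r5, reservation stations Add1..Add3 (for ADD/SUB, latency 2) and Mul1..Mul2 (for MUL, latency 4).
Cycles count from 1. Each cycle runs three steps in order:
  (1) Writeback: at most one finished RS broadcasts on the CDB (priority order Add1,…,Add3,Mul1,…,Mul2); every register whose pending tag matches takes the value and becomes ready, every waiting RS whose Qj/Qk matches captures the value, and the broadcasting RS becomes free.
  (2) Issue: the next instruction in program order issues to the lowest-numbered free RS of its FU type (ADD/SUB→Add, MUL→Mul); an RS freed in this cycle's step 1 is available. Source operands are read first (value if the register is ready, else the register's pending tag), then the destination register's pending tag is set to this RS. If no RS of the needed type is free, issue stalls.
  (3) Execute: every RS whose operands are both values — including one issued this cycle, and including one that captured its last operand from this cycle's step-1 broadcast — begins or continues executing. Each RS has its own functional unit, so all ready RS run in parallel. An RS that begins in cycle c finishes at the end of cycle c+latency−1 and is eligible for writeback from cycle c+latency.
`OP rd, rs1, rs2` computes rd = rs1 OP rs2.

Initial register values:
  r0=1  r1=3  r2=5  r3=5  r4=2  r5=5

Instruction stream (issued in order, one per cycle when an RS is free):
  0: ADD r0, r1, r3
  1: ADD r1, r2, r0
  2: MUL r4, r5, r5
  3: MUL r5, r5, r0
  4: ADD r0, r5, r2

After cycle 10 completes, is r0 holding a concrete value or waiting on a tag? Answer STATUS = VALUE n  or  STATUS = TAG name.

STATUS = VALUE 45

cycle 1: issue ADD r0<-Add1 // r0:Add1,r1:3,r2:5,r3:5,r4:2,r5:5
cycle 2: issue ADD r1<-Add2 // r0:Add1,r1:Add2,r2:5,r3:5,r4:2,r5:5
cycle 3: CDB Add1=8; issue MUL r4<-Mul1 // r0:8,r1:Add2,r2:5,r3:5,r4:Mul1,r5:5
cycle 4: issue MUL r5<-Mul2 // r0:8,r1:Add2,r2:5,r3:5,r4:Mul1,r5:Mul2
cycle 5: CDB Add2=13; issue ADD r0<-Add1 // r0:Add1,r1:13,r2:5,r3:5,r4:Mul1,r5:Mul2
cycle 6: - // r0:Add1,r1:13,r2:5,r3:5,r4:Mul1,r5:Mul2
cycle 7: CDB Mul1=25 // r0:Add1,r1:13,r2:5,r3:5,r4:25,r5:Mul2
cycle 8: CDB Mul2=40 // r0:Add1,r1:13,r2:5,r3:5,r4:25,r5:40
cycle 9: - // r0:Add1,r1:13,r2:5,r3:5,r4:25,r5:40
cycle 10: CDB Add1=45 // r0:45,r1:13,r2:5,r3:5,r4:25,r5:40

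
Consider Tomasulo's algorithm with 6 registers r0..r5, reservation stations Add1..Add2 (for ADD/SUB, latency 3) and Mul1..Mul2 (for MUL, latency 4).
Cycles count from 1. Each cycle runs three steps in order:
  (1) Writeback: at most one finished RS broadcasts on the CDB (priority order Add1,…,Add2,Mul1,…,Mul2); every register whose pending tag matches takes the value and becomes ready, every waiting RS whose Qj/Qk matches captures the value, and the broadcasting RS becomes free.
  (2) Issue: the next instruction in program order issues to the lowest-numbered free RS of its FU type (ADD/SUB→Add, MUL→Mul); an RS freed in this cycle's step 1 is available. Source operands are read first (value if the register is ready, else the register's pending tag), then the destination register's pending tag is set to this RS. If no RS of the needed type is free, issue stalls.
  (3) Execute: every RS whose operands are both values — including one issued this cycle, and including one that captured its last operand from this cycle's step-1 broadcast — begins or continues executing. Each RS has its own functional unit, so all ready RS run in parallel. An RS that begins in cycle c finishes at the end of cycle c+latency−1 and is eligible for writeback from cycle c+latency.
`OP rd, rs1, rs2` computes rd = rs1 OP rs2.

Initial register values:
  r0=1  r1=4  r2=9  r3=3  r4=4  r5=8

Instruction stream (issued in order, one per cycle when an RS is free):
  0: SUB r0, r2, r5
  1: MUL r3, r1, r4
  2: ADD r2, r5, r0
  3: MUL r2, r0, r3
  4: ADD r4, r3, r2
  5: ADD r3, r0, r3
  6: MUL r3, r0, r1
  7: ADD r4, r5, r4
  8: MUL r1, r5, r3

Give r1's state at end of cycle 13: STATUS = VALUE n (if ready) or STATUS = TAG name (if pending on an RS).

STATUS = TAG Mul2

  c1: issue SUB r0<-Add1  regs: r0:Add1,r1:4,r2:9,r3:3,r4:4,r5:8
  c2: issue MUL r3<-Mul1  regs: r0:Add1,r1:4,r2:9,r3:Mul1,r4:4,r5:8
  c3: issue ADD r2<-Add2  regs: r0:Add1,r1:4,r2:Add2,r3:Mul1,r4:4,r5:8
  c4: CDB Add1=1; issue MUL r2<-Mul2  regs: r0:1,r1:4,r2:Mul2,r3:Mul1,r4:4,r5:8
  c5: issue ADD r4<-Add1  regs: r0:1,r1:4,r2:Mul2,r3:Mul1,r4:Add1,r5:8
  c6: CDB Mul1=16; stall  regs: r0:1,r1:4,r2:Mul2,r3:16,r4:Add1,r5:8
  c7: CDB Add2=9; issue ADD r3<-Add2  regs: r0:1,r1:4,r2:Mul2,r3:Add2,r4:Add1,r5:8
  c8: issue MUL r3<-Mul1  regs: r0:1,r1:4,r2:Mul2,r3:Mul1,r4:Add1,r5:8
  c9: stall  regs: r0:1,r1:4,r2:Mul2,r3:Mul1,r4:Add1,r5:8
  c10: CDB Add2=17; issue ADD r4<-Add2  regs: r0:1,r1:4,r2:Mul2,r3:Mul1,r4:Add2,r5:8
  c11: CDB Mul2=16; issue MUL r1<-Mul2  regs: r0:1,r1:Mul2,r2:16,r3:Mul1,r4:Add2,r5:8
  c12: CDB Mul1=4  regs: r0:1,r1:Mul2,r2:16,r3:4,r4:Add2,r5:8
  c13: -  regs: r0:1,r1:Mul2,r2:16,r3:4,r4:Add2,r5:8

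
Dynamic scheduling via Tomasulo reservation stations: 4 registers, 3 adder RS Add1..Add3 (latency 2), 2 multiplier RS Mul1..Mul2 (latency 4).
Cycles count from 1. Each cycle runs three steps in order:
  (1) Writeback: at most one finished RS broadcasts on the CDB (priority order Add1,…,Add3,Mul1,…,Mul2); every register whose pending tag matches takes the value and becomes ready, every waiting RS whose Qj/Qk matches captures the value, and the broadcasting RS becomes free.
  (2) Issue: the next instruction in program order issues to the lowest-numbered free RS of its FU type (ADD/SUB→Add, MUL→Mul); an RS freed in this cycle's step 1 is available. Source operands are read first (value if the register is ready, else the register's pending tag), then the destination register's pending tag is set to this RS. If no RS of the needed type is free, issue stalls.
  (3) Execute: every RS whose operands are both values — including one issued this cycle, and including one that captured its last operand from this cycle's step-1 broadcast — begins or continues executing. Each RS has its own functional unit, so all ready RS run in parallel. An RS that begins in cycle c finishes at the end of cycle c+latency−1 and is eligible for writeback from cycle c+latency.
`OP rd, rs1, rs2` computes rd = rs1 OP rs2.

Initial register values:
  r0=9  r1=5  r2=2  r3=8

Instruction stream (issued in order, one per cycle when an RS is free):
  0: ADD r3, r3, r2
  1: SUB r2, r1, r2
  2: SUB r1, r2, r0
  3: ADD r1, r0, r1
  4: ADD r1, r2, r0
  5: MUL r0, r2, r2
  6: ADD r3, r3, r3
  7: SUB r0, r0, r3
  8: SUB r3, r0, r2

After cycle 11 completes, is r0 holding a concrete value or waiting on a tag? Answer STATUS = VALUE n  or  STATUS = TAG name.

  c1: issue ADD r3<-Add1  regs: r0:9,r1:5,r2:2,r3:Add1
  c2: issue SUB r2<-Add2  regs: r0:9,r1:5,r2:Add2,r3:Add1
  c3: CDB Add1=10; issue SUB r1<-Add1  regs: r0:9,r1:Add1,r2:Add2,r3:10
  c4: CDB Add2=3; issue ADD r1<-Add2  regs: r0:9,r1:Add2,r2:3,r3:10
  c5: issue ADD r1<-Add3  regs: r0:9,r1:Add3,r2:3,r3:10
  c6: CDB Add1=-6; issue MUL r0<-Mul1  regs: r0:Mul1,r1:Add3,r2:3,r3:10
  c7: CDB Add3=12; issue ADD r3<-Add1  regs: r0:Mul1,r1:12,r2:3,r3:Add1
  c8: CDB Add2=3; issue SUB r0<-Add2  regs: r0:Add2,r1:12,r2:3,r3:Add1
  c9: CDB Add1=20; issue SUB r3<-Add1  regs: r0:Add2,r1:12,r2:3,r3:Add1
  c10: CDB Mul1=9  regs: r0:Add2,r1:12,r2:3,r3:Add1
  c11: -  regs: r0:Add2,r1:12,r2:3,r3:Add1

STATUS = TAG Add2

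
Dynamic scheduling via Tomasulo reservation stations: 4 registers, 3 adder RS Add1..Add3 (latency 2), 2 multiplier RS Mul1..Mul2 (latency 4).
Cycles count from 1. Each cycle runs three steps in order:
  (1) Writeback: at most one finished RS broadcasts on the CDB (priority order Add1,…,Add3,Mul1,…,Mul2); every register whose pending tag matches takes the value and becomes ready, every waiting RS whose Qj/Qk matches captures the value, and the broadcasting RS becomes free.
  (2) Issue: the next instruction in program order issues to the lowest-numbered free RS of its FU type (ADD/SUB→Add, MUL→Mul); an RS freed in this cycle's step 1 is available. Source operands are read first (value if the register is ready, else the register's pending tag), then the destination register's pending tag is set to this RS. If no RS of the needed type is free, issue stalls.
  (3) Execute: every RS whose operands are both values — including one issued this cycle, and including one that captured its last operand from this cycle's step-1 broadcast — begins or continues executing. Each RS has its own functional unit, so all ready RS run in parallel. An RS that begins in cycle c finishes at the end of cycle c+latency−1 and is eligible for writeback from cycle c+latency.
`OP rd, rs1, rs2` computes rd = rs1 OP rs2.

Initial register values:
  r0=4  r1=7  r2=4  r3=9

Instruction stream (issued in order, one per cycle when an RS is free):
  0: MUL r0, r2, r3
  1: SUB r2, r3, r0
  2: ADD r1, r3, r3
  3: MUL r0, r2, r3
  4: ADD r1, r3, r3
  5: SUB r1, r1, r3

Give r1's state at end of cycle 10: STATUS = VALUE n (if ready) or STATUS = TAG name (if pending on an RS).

STATUS = VALUE 9

c1: issue MUL r0<-Mul1 | r0:Mul1,r1:7,r2:4,r3:9
c2: issue SUB r2<-Add1 | r0:Mul1,r1:7,r2:Add1,r3:9
c3: issue ADD r1<-Add2 | r0:Mul1,r1:Add2,r2:Add1,r3:9
c4: issue MUL r0<-Mul2 | r0:Mul2,r1:Add2,r2:Add1,r3:9
c5: CDB Add2=18; issue ADD r1<-Add2 | r0:Mul2,r1:Add2,r2:Add1,r3:9
c6: CDB Mul1=36; issue SUB r1<-Add3 | r0:Mul2,r1:Add3,r2:Add1,r3:9
c7: CDB Add2=18 | r0:Mul2,r1:Add3,r2:Add1,r3:9
c8: CDB Add1=-27 | r0:Mul2,r1:Add3,r2:-27,r3:9
c9: CDB Add3=9 | r0:Mul2,r1:9,r2:-27,r3:9
c10: - | r0:Mul2,r1:9,r2:-27,r3:9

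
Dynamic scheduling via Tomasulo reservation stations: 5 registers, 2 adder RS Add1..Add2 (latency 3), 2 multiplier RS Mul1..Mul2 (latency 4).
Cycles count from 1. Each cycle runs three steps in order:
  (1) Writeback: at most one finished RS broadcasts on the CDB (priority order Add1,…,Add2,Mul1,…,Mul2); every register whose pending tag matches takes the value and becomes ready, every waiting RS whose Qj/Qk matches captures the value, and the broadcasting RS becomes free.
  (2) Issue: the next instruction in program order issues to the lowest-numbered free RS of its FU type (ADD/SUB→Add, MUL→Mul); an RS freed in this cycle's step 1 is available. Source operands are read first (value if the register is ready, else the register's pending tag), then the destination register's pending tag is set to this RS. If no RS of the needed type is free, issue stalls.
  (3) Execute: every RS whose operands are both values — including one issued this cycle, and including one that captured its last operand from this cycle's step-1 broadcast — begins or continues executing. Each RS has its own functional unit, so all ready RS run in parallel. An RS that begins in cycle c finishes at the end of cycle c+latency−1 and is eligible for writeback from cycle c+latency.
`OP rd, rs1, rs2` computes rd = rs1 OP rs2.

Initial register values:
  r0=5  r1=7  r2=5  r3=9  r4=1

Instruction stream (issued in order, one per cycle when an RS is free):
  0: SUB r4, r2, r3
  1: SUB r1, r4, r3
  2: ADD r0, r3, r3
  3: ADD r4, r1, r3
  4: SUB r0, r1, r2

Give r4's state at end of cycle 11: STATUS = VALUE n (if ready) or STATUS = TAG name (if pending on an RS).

c1: issue SUB r4<-Add1 | r0:5,r1:7,r2:5,r3:9,r4:Add1
c2: issue SUB r1<-Add2 | r0:5,r1:Add2,r2:5,r3:9,r4:Add1
c3: stall | r0:5,r1:Add2,r2:5,r3:9,r4:Add1
c4: CDB Add1=-4; issue ADD r0<-Add1 | r0:Add1,r1:Add2,r2:5,r3:9,r4:-4
c5: stall | r0:Add1,r1:Add2,r2:5,r3:9,r4:-4
c6: stall | r0:Add1,r1:Add2,r2:5,r3:9,r4:-4
c7: CDB Add1=18; issue ADD r4<-Add1 | r0:18,r1:Add2,r2:5,r3:9,r4:Add1
c8: CDB Add2=-13; issue SUB r0<-Add2 | r0:Add2,r1:-13,r2:5,r3:9,r4:Add1
c9: - | r0:Add2,r1:-13,r2:5,r3:9,r4:Add1
c10: - | r0:Add2,r1:-13,r2:5,r3:9,r4:Add1
c11: CDB Add1=-4 | r0:Add2,r1:-13,r2:5,r3:9,r4:-4

STATUS = VALUE -4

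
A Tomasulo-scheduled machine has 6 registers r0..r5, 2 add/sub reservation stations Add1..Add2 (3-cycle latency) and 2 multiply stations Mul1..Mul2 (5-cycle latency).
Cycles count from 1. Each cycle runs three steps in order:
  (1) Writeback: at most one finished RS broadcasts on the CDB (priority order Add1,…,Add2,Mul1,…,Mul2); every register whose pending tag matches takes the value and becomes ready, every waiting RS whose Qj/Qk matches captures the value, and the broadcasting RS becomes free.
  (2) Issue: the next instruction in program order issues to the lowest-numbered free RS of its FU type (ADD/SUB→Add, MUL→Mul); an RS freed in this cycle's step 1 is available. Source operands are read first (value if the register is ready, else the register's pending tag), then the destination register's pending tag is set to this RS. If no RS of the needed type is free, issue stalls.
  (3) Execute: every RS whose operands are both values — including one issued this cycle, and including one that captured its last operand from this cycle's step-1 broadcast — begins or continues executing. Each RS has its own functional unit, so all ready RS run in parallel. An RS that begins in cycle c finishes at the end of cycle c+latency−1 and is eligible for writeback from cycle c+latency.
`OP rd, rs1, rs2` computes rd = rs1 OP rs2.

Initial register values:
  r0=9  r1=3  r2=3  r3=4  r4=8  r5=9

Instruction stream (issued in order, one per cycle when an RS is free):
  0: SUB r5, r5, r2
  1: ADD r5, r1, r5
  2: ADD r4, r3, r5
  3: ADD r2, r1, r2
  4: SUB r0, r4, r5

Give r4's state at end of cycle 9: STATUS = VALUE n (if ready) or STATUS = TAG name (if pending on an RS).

c1: issue SUB r5<-Add1 | r0:9,r1:3,r2:3,r3:4,r4:8,r5:Add1
c2: issue ADD r5<-Add2 | r0:9,r1:3,r2:3,r3:4,r4:8,r5:Add2
c3: stall | r0:9,r1:3,r2:3,r3:4,r4:8,r5:Add2
c4: CDB Add1=6; issue ADD r4<-Add1 | r0:9,r1:3,r2:3,r3:4,r4:Add1,r5:Add2
c5: stall | r0:9,r1:3,r2:3,r3:4,r4:Add1,r5:Add2
c6: stall | r0:9,r1:3,r2:3,r3:4,r4:Add1,r5:Add2
c7: CDB Add2=9; issue ADD r2<-Add2 | r0:9,r1:3,r2:Add2,r3:4,r4:Add1,r5:9
c8: stall | r0:9,r1:3,r2:Add2,r3:4,r4:Add1,r5:9
c9: stall | r0:9,r1:3,r2:Add2,r3:4,r4:Add1,r5:9

STATUS = TAG Add1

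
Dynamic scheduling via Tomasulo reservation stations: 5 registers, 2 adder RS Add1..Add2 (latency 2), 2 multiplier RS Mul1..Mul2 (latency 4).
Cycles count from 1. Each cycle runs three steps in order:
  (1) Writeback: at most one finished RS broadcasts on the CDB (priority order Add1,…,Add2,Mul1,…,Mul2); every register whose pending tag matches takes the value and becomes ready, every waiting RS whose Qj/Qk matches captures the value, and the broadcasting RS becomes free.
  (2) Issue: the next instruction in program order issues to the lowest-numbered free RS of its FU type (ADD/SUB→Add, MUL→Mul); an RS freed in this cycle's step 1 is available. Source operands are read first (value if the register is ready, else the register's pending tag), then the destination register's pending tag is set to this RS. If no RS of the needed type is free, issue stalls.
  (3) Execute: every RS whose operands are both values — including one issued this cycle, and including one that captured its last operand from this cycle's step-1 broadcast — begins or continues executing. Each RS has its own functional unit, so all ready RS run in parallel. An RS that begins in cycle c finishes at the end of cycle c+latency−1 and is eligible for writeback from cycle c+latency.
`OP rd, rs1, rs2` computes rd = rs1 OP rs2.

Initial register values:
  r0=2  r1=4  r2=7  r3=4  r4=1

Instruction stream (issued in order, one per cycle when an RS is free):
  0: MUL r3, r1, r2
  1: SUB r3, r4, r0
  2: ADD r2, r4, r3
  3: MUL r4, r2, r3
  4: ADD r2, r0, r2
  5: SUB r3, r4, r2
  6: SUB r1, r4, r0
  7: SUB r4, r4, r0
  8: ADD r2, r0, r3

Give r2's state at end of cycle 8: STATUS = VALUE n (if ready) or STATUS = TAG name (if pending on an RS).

STATUS = VALUE 2

c1: issue MUL r3<-Mul1 | r0:2,r1:4,r2:7,r3:Mul1,r4:1
c2: issue SUB r3<-Add1 | r0:2,r1:4,r2:7,r3:Add1,r4:1
c3: issue ADD r2<-Add2 | r0:2,r1:4,r2:Add2,r3:Add1,r4:1
c4: CDB Add1=-1; issue MUL r4<-Mul2 | r0:2,r1:4,r2:Add2,r3:-1,r4:Mul2
c5: CDB Mul1=28; issue ADD r2<-Add1 | r0:2,r1:4,r2:Add1,r3:-1,r4:Mul2
c6: CDB Add2=0; issue SUB r3<-Add2 | r0:2,r1:4,r2:Add1,r3:Add2,r4:Mul2
c7: stall | r0:2,r1:4,r2:Add1,r3:Add2,r4:Mul2
c8: CDB Add1=2; issue SUB r1<-Add1 | r0:2,r1:Add1,r2:2,r3:Add2,r4:Mul2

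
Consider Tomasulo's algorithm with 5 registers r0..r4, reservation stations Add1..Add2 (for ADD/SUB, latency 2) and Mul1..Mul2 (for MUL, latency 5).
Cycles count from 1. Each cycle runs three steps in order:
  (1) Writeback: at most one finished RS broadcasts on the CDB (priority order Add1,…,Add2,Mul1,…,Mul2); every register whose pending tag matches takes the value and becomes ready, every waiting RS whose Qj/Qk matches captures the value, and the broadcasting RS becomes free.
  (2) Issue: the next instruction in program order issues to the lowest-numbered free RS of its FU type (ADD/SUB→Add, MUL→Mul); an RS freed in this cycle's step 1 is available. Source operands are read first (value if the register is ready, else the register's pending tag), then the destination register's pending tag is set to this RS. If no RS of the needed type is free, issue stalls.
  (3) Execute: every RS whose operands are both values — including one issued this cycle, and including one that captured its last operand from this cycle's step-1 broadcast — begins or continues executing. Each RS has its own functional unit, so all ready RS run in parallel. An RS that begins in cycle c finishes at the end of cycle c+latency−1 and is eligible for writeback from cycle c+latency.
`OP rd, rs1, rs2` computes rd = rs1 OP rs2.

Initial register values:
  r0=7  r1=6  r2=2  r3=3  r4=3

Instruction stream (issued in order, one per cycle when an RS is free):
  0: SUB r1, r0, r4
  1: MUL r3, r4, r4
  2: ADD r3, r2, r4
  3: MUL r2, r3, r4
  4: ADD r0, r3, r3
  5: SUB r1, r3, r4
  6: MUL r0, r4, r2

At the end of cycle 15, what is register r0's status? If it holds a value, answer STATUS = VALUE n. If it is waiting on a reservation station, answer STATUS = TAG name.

STATUS = VALUE 45

c1: issue SUB r1<-Add1 | r0:7,r1:Add1,r2:2,r3:3,r4:3
c2: issue MUL r3<-Mul1 | r0:7,r1:Add1,r2:2,r3:Mul1,r4:3
c3: CDB Add1=4; issue ADD r3<-Add1 | r0:7,r1:4,r2:2,r3:Add1,r4:3
c4: issue MUL r2<-Mul2 | r0:7,r1:4,r2:Mul2,r3:Add1,r4:3
c5: CDB Add1=5; issue ADD r0<-Add1 | r0:Add1,r1:4,r2:Mul2,r3:5,r4:3
c6: issue SUB r1<-Add2 | r0:Add1,r1:Add2,r2:Mul2,r3:5,r4:3
c7: CDB Add1=10; stall | r0:10,r1:Add2,r2:Mul2,r3:5,r4:3
c8: CDB Add2=2; stall | r0:10,r1:2,r2:Mul2,r3:5,r4:3
c9: CDB Mul1=9; issue MUL r0<-Mul1 | r0:Mul1,r1:2,r2:Mul2,r3:5,r4:3
c10: CDB Mul2=15 | r0:Mul1,r1:2,r2:15,r3:5,r4:3
c11: - | r0:Mul1,r1:2,r2:15,r3:5,r4:3
c12: - | r0:Mul1,r1:2,r2:15,r3:5,r4:3
c13: - | r0:Mul1,r1:2,r2:15,r3:5,r4:3
c14: - | r0:Mul1,r1:2,r2:15,r3:5,r4:3
c15: CDB Mul1=45 | r0:45,r1:2,r2:15,r3:5,r4:3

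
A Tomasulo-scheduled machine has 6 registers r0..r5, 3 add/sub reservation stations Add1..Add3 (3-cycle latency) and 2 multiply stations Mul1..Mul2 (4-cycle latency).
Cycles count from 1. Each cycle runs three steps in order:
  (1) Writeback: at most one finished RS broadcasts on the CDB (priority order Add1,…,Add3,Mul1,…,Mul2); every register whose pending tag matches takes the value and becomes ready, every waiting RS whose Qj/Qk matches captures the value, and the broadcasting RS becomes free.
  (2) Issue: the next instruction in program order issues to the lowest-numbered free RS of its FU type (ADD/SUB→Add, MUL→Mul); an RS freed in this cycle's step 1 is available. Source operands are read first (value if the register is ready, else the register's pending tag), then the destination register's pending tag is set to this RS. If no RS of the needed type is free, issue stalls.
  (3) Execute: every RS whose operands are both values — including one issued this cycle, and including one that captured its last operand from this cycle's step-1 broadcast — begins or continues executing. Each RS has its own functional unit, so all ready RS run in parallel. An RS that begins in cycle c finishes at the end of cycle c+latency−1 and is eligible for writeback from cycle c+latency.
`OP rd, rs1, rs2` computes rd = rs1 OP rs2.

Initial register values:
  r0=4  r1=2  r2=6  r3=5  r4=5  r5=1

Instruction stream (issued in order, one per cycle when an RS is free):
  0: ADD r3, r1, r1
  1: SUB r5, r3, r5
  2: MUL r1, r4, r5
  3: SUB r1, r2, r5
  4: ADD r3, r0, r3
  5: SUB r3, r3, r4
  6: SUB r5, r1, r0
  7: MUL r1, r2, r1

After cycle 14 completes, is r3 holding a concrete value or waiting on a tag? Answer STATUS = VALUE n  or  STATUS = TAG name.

cycle 1: issue ADD r3<-Add1 // r0:4,r1:2,r2:6,r3:Add1,r4:5,r5:1
cycle 2: issue SUB r5<-Add2 // r0:4,r1:2,r2:6,r3:Add1,r4:5,r5:Add2
cycle 3: issue MUL r1<-Mul1 // r0:4,r1:Mul1,r2:6,r3:Add1,r4:5,r5:Add2
cycle 4: CDB Add1=4; issue SUB r1<-Add1 // r0:4,r1:Add1,r2:6,r3:4,r4:5,r5:Add2
cycle 5: issue ADD r3<-Add3 // r0:4,r1:Add1,r2:6,r3:Add3,r4:5,r5:Add2
cycle 6: stall // r0:4,r1:Add1,r2:6,r3:Add3,r4:5,r5:Add2
cycle 7: CDB Add2=3; issue SUB r3<-Add2 // r0:4,r1:Add1,r2:6,r3:Add2,r4:5,r5:3
cycle 8: CDB Add3=8; issue SUB r5<-Add3 // r0:4,r1:Add1,r2:6,r3:Add2,r4:5,r5:Add3
cycle 9: issue MUL r1<-Mul2 // r0:4,r1:Mul2,r2:6,r3:Add2,r4:5,r5:Add3
cycle 10: CDB Add1=3 // r0:4,r1:Mul2,r2:6,r3:Add2,r4:5,r5:Add3
cycle 11: CDB Add2=3 // r0:4,r1:Mul2,r2:6,r3:3,r4:5,r5:Add3
cycle 12: CDB Mul1=15 // r0:4,r1:Mul2,r2:6,r3:3,r4:5,r5:Add3
cycle 13: CDB Add3=-1 // r0:4,r1:Mul2,r2:6,r3:3,r4:5,r5:-1
cycle 14: CDB Mul2=18 // r0:4,r1:18,r2:6,r3:3,r4:5,r5:-1

STATUS = VALUE 3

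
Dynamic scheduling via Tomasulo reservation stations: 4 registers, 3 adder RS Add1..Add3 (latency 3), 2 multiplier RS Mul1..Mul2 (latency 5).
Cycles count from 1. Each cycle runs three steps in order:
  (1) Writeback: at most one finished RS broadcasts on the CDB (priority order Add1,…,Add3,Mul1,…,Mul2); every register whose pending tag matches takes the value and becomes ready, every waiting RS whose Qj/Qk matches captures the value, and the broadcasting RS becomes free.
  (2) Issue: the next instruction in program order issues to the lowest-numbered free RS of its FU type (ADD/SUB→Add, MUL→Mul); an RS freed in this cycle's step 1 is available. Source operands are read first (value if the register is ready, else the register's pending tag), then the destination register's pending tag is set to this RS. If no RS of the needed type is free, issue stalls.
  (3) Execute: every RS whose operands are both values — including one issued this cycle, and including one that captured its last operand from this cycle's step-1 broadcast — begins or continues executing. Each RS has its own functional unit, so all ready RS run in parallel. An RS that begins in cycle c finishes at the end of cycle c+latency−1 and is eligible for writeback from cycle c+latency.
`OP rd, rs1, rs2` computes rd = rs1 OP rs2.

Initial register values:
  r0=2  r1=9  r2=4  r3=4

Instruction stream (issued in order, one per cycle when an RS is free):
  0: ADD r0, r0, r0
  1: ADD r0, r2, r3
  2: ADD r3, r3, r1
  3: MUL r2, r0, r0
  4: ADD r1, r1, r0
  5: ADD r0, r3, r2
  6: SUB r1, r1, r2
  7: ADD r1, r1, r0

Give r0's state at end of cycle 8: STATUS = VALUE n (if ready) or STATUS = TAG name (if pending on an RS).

cycle 1: issue ADD r0<-Add1 // r0:Add1,r1:9,r2:4,r3:4
cycle 2: issue ADD r0<-Add2 // r0:Add2,r1:9,r2:4,r3:4
cycle 3: issue ADD r3<-Add3 // r0:Add2,r1:9,r2:4,r3:Add3
cycle 4: CDB Add1=4; issue MUL r2<-Mul1 // r0:Add2,r1:9,r2:Mul1,r3:Add3
cycle 5: CDB Add2=8; issue ADD r1<-Add1 // r0:8,r1:Add1,r2:Mul1,r3:Add3
cycle 6: CDB Add3=13; issue ADD r0<-Add2 // r0:Add2,r1:Add1,r2:Mul1,r3:13
cycle 7: issue SUB r1<-Add3 // r0:Add2,r1:Add3,r2:Mul1,r3:13
cycle 8: CDB Add1=17; issue ADD r1<-Add1 // r0:Add2,r1:Add1,r2:Mul1,r3:13

STATUS = TAG Add2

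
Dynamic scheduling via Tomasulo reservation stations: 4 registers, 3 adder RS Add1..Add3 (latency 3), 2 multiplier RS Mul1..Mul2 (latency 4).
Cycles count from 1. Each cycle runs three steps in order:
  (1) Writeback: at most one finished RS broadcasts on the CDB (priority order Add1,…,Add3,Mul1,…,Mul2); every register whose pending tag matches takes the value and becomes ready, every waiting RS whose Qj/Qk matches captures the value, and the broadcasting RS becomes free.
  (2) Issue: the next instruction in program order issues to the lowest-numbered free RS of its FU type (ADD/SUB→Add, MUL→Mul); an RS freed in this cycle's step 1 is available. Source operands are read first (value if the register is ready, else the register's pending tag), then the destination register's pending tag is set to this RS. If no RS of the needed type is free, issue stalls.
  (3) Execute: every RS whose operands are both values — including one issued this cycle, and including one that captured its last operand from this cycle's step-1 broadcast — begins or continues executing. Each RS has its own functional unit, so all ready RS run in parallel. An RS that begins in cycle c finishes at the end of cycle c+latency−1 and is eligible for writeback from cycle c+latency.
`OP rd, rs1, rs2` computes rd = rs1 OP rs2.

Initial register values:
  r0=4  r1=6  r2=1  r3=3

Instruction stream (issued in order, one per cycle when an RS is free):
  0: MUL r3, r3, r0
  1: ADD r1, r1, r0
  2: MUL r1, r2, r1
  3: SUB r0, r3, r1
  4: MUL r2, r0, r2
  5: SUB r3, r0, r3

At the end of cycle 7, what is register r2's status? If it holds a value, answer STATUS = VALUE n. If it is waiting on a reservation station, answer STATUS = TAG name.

STATUS = TAG Mul1

cycle 1: issue MUL r3<-Mul1 // r0:4,r1:6,r2:1,r3:Mul1
cycle 2: issue ADD r1<-Add1 // r0:4,r1:Add1,r2:1,r3:Mul1
cycle 3: issue MUL r1<-Mul2 // r0:4,r1:Mul2,r2:1,r3:Mul1
cycle 4: issue SUB r0<-Add2 // r0:Add2,r1:Mul2,r2:1,r3:Mul1
cycle 5: CDB Add1=10; stall // r0:Add2,r1:Mul2,r2:1,r3:Mul1
cycle 6: CDB Mul1=12; issue MUL r2<-Mul1 // r0:Add2,r1:Mul2,r2:Mul1,r3:12
cycle 7: issue SUB r3<-Add1 // r0:Add2,r1:Mul2,r2:Mul1,r3:Add1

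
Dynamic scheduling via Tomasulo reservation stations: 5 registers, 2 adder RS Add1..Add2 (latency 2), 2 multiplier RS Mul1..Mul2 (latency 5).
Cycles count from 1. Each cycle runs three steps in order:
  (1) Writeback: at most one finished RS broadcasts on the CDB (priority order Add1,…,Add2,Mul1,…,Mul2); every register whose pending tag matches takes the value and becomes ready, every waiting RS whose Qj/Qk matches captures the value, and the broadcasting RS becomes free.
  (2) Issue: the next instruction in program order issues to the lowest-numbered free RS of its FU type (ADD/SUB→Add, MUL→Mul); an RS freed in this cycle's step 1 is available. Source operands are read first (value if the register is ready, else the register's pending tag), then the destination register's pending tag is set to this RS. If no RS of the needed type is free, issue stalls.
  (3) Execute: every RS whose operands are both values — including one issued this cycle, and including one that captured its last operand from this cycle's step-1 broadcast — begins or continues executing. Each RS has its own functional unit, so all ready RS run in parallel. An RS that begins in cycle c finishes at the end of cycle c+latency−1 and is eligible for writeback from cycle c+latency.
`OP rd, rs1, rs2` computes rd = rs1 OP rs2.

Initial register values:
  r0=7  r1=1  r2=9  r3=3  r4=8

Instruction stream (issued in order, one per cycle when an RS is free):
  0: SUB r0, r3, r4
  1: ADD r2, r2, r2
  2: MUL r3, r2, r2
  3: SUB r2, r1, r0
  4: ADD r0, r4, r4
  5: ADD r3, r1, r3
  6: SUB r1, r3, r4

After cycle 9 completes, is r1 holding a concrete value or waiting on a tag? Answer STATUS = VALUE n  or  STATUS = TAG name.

c1: issue SUB r0<-Add1 | r0:Add1,r1:1,r2:9,r3:3,r4:8
c2: issue ADD r2<-Add2 | r0:Add1,r1:1,r2:Add2,r3:3,r4:8
c3: CDB Add1=-5; issue MUL r3<-Mul1 | r0:-5,r1:1,r2:Add2,r3:Mul1,r4:8
c4: CDB Add2=18; issue SUB r2<-Add1 | r0:-5,r1:1,r2:Add1,r3:Mul1,r4:8
c5: issue ADD r0<-Add2 | r0:Add2,r1:1,r2:Add1,r3:Mul1,r4:8
c6: CDB Add1=6; issue ADD r3<-Add1 | r0:Add2,r1:1,r2:6,r3:Add1,r4:8
c7: CDB Add2=16; issue SUB r1<-Add2 | r0:16,r1:Add2,r2:6,r3:Add1,r4:8
c8: - | r0:16,r1:Add2,r2:6,r3:Add1,r4:8
c9: CDB Mul1=324 | r0:16,r1:Add2,r2:6,r3:Add1,r4:8

STATUS = TAG Add2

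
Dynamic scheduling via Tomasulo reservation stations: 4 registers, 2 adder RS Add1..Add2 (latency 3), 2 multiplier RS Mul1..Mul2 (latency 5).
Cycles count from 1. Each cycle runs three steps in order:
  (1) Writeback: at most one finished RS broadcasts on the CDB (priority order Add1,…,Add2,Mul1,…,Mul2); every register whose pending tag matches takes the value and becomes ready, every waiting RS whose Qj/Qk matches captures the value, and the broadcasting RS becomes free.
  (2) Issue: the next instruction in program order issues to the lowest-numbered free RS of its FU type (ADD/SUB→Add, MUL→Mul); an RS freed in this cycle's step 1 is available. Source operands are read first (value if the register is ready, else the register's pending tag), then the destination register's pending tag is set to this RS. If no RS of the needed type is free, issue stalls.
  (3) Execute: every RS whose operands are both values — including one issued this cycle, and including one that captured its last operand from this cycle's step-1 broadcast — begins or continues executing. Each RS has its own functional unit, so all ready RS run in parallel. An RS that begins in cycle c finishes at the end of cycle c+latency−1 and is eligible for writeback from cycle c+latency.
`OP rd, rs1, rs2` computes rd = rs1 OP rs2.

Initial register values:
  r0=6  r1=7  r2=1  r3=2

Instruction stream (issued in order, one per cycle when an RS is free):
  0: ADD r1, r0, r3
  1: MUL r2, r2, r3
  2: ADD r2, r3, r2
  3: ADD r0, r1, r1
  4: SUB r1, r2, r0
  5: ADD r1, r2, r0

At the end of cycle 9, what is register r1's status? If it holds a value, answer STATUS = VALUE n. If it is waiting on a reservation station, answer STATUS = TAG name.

STATUS = TAG Add1

c1: issue ADD r1<-Add1 | r0:6,r1:Add1,r2:1,r3:2
c2: issue MUL r2<-Mul1 | r0:6,r1:Add1,r2:Mul1,r3:2
c3: issue ADD r2<-Add2 | r0:6,r1:Add1,r2:Add2,r3:2
c4: CDB Add1=8; issue ADD r0<-Add1 | r0:Add1,r1:8,r2:Add2,r3:2
c5: stall | r0:Add1,r1:8,r2:Add2,r3:2
c6: stall | r0:Add1,r1:8,r2:Add2,r3:2
c7: CDB Add1=16; issue SUB r1<-Add1 | r0:16,r1:Add1,r2:Add2,r3:2
c8: CDB Mul1=2; stall | r0:16,r1:Add1,r2:Add2,r3:2
c9: stall | r0:16,r1:Add1,r2:Add2,r3:2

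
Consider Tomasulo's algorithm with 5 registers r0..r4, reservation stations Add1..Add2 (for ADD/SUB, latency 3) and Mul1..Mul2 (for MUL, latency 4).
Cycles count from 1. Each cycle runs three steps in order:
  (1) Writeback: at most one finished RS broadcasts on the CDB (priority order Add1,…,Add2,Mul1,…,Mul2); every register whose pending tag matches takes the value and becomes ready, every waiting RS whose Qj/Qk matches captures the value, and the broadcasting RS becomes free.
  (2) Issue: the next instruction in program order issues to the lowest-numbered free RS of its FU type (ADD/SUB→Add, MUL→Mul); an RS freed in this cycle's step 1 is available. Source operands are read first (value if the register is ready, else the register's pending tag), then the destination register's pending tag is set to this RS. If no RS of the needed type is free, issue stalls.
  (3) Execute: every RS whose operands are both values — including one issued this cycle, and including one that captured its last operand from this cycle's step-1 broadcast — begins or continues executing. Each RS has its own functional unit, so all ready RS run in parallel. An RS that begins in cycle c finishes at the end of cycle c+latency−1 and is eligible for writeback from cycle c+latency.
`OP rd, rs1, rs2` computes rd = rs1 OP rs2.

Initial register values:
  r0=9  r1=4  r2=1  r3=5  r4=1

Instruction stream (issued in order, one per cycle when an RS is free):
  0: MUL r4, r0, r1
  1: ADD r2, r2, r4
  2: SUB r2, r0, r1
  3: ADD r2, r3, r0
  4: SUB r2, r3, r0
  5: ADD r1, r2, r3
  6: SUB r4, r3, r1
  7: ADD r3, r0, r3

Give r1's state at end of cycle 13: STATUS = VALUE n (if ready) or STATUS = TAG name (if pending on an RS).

STATUS = TAG Add2

cycle 1: issue MUL r4<-Mul1 // r0:9,r1:4,r2:1,r3:5,r4:Mul1
cycle 2: issue ADD r2<-Add1 // r0:9,r1:4,r2:Add1,r3:5,r4:Mul1
cycle 3: issue SUB r2<-Add2 // r0:9,r1:4,r2:Add2,r3:5,r4:Mul1
cycle 4: stall // r0:9,r1:4,r2:Add2,r3:5,r4:Mul1
cycle 5: CDB Mul1=36; stall // r0:9,r1:4,r2:Add2,r3:5,r4:36
cycle 6: CDB Add2=5; issue ADD r2<-Add2 // r0:9,r1:4,r2:Add2,r3:5,r4:36
cycle 7: stall // r0:9,r1:4,r2:Add2,r3:5,r4:36
cycle 8: CDB Add1=37; issue SUB r2<-Add1 // r0:9,r1:4,r2:Add1,r3:5,r4:36
cycle 9: CDB Add2=14; issue ADD r1<-Add2 // r0:9,r1:Add2,r2:Add1,r3:5,r4:36
cycle 10: stall // r0:9,r1:Add2,r2:Add1,r3:5,r4:36
cycle 11: CDB Add1=-4; issue SUB r4<-Add1 // r0:9,r1:Add2,r2:-4,r3:5,r4:Add1
cycle 12: stall // r0:9,r1:Add2,r2:-4,r3:5,r4:Add1
cycle 13: stall // r0:9,r1:Add2,r2:-4,r3:5,r4:Add1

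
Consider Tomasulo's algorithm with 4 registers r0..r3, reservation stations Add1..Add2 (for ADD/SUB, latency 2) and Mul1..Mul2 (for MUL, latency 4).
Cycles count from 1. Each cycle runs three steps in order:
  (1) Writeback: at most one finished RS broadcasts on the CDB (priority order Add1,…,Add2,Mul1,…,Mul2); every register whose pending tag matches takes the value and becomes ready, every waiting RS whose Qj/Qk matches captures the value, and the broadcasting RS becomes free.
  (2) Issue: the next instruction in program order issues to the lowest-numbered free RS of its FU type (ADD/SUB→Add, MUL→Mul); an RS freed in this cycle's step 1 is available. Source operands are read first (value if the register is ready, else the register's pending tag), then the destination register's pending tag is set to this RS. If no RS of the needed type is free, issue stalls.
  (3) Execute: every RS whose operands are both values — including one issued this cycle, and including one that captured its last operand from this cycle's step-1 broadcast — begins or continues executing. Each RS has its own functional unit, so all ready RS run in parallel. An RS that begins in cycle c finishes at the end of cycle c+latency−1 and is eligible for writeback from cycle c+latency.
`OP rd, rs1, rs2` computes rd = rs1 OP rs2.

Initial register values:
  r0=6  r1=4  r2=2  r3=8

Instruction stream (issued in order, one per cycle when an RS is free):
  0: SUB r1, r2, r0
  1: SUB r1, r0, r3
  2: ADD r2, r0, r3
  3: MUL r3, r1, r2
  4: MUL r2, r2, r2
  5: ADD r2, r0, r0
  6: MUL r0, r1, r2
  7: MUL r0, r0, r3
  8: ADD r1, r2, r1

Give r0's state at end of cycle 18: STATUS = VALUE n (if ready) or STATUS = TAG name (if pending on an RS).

c1: issue SUB r1<-Add1 | r0:6,r1:Add1,r2:2,r3:8
c2: issue SUB r1<-Add2 | r0:6,r1:Add2,r2:2,r3:8
c3: CDB Add1=-4; issue ADD r2<-Add1 | r0:6,r1:Add2,r2:Add1,r3:8
c4: CDB Add2=-2; issue MUL r3<-Mul1 | r0:6,r1:-2,r2:Add1,r3:Mul1
c5: CDB Add1=14; issue MUL r2<-Mul2 | r0:6,r1:-2,r2:Mul2,r3:Mul1
c6: issue ADD r2<-Add1 | r0:6,r1:-2,r2:Add1,r3:Mul1
c7: stall | r0:6,r1:-2,r2:Add1,r3:Mul1
c8: CDB Add1=12; stall | r0:6,r1:-2,r2:12,r3:Mul1
c9: CDB Mul1=-28; issue MUL r0<-Mul1 | r0:Mul1,r1:-2,r2:12,r3:-28
c10: CDB Mul2=196; issue MUL r0<-Mul2 | r0:Mul2,r1:-2,r2:12,r3:-28
c11: issue ADD r1<-Add1 | r0:Mul2,r1:Add1,r2:12,r3:-28
c12: - | r0:Mul2,r1:Add1,r2:12,r3:-28
c13: CDB Add1=10 | r0:Mul2,r1:10,r2:12,r3:-28
c14: CDB Mul1=-24 | r0:Mul2,r1:10,r2:12,r3:-28
c15: - | r0:Mul2,r1:10,r2:12,r3:-28
c16: - | r0:Mul2,r1:10,r2:12,r3:-28
c17: - | r0:Mul2,r1:10,r2:12,r3:-28
c18: CDB Mul2=672 | r0:672,r1:10,r2:12,r3:-28

STATUS = VALUE 672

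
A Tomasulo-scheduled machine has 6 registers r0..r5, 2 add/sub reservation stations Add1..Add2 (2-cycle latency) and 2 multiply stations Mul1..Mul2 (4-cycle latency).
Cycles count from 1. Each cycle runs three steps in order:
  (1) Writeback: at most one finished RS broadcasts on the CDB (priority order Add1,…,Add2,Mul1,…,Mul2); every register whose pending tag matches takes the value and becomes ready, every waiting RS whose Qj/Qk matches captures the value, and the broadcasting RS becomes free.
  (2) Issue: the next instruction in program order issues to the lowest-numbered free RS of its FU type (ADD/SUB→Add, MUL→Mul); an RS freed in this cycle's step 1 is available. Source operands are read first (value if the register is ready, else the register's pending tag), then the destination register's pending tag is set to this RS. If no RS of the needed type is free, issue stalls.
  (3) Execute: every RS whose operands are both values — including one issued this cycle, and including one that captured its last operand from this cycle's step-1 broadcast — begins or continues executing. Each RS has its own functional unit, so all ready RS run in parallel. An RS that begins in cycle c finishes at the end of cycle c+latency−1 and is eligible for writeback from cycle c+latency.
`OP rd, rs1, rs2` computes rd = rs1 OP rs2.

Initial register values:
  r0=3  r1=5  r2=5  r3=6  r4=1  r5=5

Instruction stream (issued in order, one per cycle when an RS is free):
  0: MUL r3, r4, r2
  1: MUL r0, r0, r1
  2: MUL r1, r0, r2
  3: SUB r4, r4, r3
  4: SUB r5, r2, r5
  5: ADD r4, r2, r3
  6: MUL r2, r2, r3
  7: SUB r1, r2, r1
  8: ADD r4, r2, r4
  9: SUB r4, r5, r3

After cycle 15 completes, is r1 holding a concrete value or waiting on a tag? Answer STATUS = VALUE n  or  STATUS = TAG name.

c1: issue MUL r3<-Mul1 | r0:3,r1:5,r2:5,r3:Mul1,r4:1,r5:5
c2: issue MUL r0<-Mul2 | r0:Mul2,r1:5,r2:5,r3:Mul1,r4:1,r5:5
c3: stall | r0:Mul2,r1:5,r2:5,r3:Mul1,r4:1,r5:5
c4: stall | r0:Mul2,r1:5,r2:5,r3:Mul1,r4:1,r5:5
c5: CDB Mul1=5; issue MUL r1<-Mul1 | r0:Mul2,r1:Mul1,r2:5,r3:5,r4:1,r5:5
c6: CDB Mul2=15; issue SUB r4<-Add1 | r0:15,r1:Mul1,r2:5,r3:5,r4:Add1,r5:5
c7: issue SUB r5<-Add2 | r0:15,r1:Mul1,r2:5,r3:5,r4:Add1,r5:Add2
c8: CDB Add1=-4; issue ADD r4<-Add1 | r0:15,r1:Mul1,r2:5,r3:5,r4:Add1,r5:Add2
c9: CDB Add2=0; issue MUL r2<-Mul2 | r0:15,r1:Mul1,r2:Mul2,r3:5,r4:Add1,r5:0
c10: CDB Add1=10; issue SUB r1<-Add1 | r0:15,r1:Add1,r2:Mul2,r3:5,r4:10,r5:0
c11: CDB Mul1=75; issue ADD r4<-Add2 | r0:15,r1:Add1,r2:Mul2,r3:5,r4:Add2,r5:0
c12: stall | r0:15,r1:Add1,r2:Mul2,r3:5,r4:Add2,r5:0
c13: CDB Mul2=25; stall | r0:15,r1:Add1,r2:25,r3:5,r4:Add2,r5:0
c14: stall | r0:15,r1:Add1,r2:25,r3:5,r4:Add2,r5:0
c15: CDB Add1=-50; issue SUB r4<-Add1 | r0:15,r1:-50,r2:25,r3:5,r4:Add1,r5:0

STATUS = VALUE -50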